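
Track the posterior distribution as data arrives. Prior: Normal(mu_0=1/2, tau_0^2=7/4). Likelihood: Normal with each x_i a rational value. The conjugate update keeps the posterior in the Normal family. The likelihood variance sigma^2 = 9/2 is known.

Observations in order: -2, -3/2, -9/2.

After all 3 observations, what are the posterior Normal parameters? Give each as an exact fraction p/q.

obs 1: x=-2 → posterior Normal(-1/5, 63/50)
obs 2: x=-3/2 → posterior Normal(-31/64, 63/64)
obs 3: x=-9/2 → posterior Normal(-47/39, 21/26)

mu_0=-47/39, tau_0^2=21/26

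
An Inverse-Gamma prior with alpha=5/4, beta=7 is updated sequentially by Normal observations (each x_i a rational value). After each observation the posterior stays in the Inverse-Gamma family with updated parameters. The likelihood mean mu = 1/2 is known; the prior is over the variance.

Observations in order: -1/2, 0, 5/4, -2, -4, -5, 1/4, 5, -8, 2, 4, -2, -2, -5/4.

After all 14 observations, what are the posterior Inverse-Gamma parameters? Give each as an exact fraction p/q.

obs 1: x=-1/2 → posterior Inverse-Gamma(7/4, 15/2)
obs 2: x=0 → posterior Inverse-Gamma(9/4, 61/8)
obs 3: x=5/4 → posterior Inverse-Gamma(11/4, 253/32)
obs 4: x=-2 → posterior Inverse-Gamma(13/4, 353/32)
obs 5: x=-4 → posterior Inverse-Gamma(15/4, 677/32)
obs 6: x=-5 → posterior Inverse-Gamma(17/4, 1161/32)
obs 7: x=1/4 → posterior Inverse-Gamma(19/4, 581/16)
obs 8: x=5 → posterior Inverse-Gamma(21/4, 743/16)
obs 9: x=-8 → posterior Inverse-Gamma(23/4, 1321/16)
obs 10: x=2 → posterior Inverse-Gamma(25/4, 1339/16)
obs 11: x=4 → posterior Inverse-Gamma(27/4, 1437/16)
obs 12: x=-2 → posterior Inverse-Gamma(29/4, 1487/16)
obs 13: x=-2 → posterior Inverse-Gamma(31/4, 1537/16)
obs 14: x=-5/4 → posterior Inverse-Gamma(33/4, 3123/32)

alpha=33/4, beta=3123/32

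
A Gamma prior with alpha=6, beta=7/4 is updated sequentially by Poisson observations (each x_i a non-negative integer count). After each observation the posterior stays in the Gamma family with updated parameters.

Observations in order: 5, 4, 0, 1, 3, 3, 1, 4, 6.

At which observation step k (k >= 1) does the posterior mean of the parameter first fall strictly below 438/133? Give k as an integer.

obs 1: x=5 → posterior Gamma(11, 11/4)
obs 2: x=4 → posterior Gamma(15, 15/4)
obs 3: x=0 → posterior Gamma(15, 19/4)
obs 4: x=1 → posterior Gamma(16, 23/4)
obs 5: x=3 → posterior Gamma(19, 27/4)
obs 6: x=3 → posterior Gamma(22, 31/4)
obs 7: x=1 → posterior Gamma(23, 35/4)
obs 8: x=4 → posterior Gamma(27, 39/4)
obs 9: x=6 → posterior Gamma(33, 43/4)

k = 3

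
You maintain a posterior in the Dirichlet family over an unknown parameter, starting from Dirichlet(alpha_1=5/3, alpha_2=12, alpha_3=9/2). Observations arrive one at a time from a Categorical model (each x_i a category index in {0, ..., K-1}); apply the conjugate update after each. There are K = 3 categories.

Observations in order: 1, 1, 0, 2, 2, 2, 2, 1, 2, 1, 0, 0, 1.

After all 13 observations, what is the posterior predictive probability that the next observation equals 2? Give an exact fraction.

57/187

obs 1: x=1 → posterior Dirichlet(5/3, 13, 9/2)
obs 2: x=1 → posterior Dirichlet(5/3, 14, 9/2)
obs 3: x=0 → posterior Dirichlet(8/3, 14, 9/2)
obs 4: x=2 → posterior Dirichlet(8/3, 14, 11/2)
obs 5: x=2 → posterior Dirichlet(8/3, 14, 13/2)
obs 6: x=2 → posterior Dirichlet(8/3, 14, 15/2)
obs 7: x=2 → posterior Dirichlet(8/3, 14, 17/2)
obs 8: x=1 → posterior Dirichlet(8/3, 15, 17/2)
obs 9: x=2 → posterior Dirichlet(8/3, 15, 19/2)
obs 10: x=1 → posterior Dirichlet(8/3, 16, 19/2)
obs 11: x=0 → posterior Dirichlet(11/3, 16, 19/2)
obs 12: x=0 → posterior Dirichlet(14/3, 16, 19/2)
obs 13: x=1 → posterior Dirichlet(14/3, 17, 19/2)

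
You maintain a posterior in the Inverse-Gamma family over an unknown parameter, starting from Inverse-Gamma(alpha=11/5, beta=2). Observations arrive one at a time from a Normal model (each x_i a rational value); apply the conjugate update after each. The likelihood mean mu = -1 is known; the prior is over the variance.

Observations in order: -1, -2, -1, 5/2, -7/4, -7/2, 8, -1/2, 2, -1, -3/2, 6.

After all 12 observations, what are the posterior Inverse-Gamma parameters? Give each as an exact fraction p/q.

obs 1: x=-1 → posterior Inverse-Gamma(27/10, 2)
obs 2: x=-2 → posterior Inverse-Gamma(16/5, 5/2)
obs 3: x=-1 → posterior Inverse-Gamma(37/10, 5/2)
obs 4: x=5/2 → posterior Inverse-Gamma(21/5, 69/8)
obs 5: x=-7/4 → posterior Inverse-Gamma(47/10, 285/32)
obs 6: x=-7/2 → posterior Inverse-Gamma(26/5, 385/32)
obs 7: x=8 → posterior Inverse-Gamma(57/10, 1681/32)
obs 8: x=-1/2 → posterior Inverse-Gamma(31/5, 1685/32)
obs 9: x=2 → posterior Inverse-Gamma(67/10, 1829/32)
obs 10: x=-1 → posterior Inverse-Gamma(36/5, 1829/32)
obs 11: x=-3/2 → posterior Inverse-Gamma(77/10, 1833/32)
obs 12: x=6 → posterior Inverse-Gamma(41/5, 2617/32)

alpha=41/5, beta=2617/32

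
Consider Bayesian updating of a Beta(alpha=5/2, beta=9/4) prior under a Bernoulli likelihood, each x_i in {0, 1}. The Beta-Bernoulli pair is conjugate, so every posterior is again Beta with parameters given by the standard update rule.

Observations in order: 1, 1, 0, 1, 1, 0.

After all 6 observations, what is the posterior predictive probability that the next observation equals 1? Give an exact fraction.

26/43

obs 1: x=1 → posterior Beta(7/2, 9/4)
obs 2: x=1 → posterior Beta(9/2, 9/4)
obs 3: x=0 → posterior Beta(9/2, 13/4)
obs 4: x=1 → posterior Beta(11/2, 13/4)
obs 5: x=1 → posterior Beta(13/2, 13/4)
obs 6: x=0 → posterior Beta(13/2, 17/4)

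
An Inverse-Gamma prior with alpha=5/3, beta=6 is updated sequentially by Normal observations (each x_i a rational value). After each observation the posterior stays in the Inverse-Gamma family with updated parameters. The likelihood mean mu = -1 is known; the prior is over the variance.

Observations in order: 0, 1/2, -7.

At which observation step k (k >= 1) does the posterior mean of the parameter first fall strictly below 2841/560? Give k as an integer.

k = 2

obs 1: x=0 → posterior Inverse-Gamma(13/6, 13/2)
obs 2: x=1/2 → posterior Inverse-Gamma(8/3, 61/8)
obs 3: x=-7 → posterior Inverse-Gamma(19/6, 205/8)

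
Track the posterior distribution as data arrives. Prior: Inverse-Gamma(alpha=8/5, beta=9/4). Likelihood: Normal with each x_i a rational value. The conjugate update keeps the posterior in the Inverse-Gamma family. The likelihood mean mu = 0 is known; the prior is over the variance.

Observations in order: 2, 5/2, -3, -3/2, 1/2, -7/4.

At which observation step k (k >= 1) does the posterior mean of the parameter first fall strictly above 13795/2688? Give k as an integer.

k = 3

obs 1: x=2 → posterior Inverse-Gamma(21/10, 17/4)
obs 2: x=5/2 → posterior Inverse-Gamma(13/5, 59/8)
obs 3: x=-3 → posterior Inverse-Gamma(31/10, 95/8)
obs 4: x=-3/2 → posterior Inverse-Gamma(18/5, 13)
obs 5: x=1/2 → posterior Inverse-Gamma(41/10, 105/8)
obs 6: x=-7/4 → posterior Inverse-Gamma(23/5, 469/32)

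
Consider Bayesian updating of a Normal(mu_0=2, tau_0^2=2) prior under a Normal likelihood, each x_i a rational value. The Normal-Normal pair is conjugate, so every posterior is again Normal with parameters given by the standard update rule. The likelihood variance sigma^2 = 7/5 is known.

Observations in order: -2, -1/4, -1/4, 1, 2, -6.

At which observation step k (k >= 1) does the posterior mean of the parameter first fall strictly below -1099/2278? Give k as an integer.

k = 6

obs 1: x=-2 → posterior Normal(-6/17, 14/17)
obs 2: x=-1/4 → posterior Normal(-17/54, 14/27)
obs 3: x=-1/4 → posterior Normal(-11/37, 14/37)
obs 4: x=1 → posterior Normal(-1/47, 14/47)
obs 5: x=2 → posterior Normal(1/3, 14/57)
obs 6: x=-6 → posterior Normal(-41/67, 14/67)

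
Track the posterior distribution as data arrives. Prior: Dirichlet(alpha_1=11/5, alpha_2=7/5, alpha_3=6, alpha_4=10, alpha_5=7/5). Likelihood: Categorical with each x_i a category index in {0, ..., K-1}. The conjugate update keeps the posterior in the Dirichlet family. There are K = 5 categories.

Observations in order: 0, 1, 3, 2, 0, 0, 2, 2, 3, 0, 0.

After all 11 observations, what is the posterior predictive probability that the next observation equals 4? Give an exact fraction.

obs 1: x=0 → posterior Dirichlet(16/5, 7/5, 6, 10, 7/5)
obs 2: x=1 → posterior Dirichlet(16/5, 12/5, 6, 10, 7/5)
obs 3: x=3 → posterior Dirichlet(16/5, 12/5, 6, 11, 7/5)
obs 4: x=2 → posterior Dirichlet(16/5, 12/5, 7, 11, 7/5)
obs 5: x=0 → posterior Dirichlet(21/5, 12/5, 7, 11, 7/5)
obs 6: x=0 → posterior Dirichlet(26/5, 12/5, 7, 11, 7/5)
obs 7: x=2 → posterior Dirichlet(26/5, 12/5, 8, 11, 7/5)
obs 8: x=2 → posterior Dirichlet(26/5, 12/5, 9, 11, 7/5)
obs 9: x=3 → posterior Dirichlet(26/5, 12/5, 9, 12, 7/5)
obs 10: x=0 → posterior Dirichlet(31/5, 12/5, 9, 12, 7/5)
obs 11: x=0 → posterior Dirichlet(36/5, 12/5, 9, 12, 7/5)

7/160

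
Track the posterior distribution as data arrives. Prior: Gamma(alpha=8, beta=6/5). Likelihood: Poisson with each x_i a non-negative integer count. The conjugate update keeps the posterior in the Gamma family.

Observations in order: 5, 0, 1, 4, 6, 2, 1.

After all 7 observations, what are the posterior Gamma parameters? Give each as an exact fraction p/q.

obs 1: x=5 → posterior Gamma(13, 11/5)
obs 2: x=0 → posterior Gamma(13, 16/5)
obs 3: x=1 → posterior Gamma(14, 21/5)
obs 4: x=4 → posterior Gamma(18, 26/5)
obs 5: x=6 → posterior Gamma(24, 31/5)
obs 6: x=2 → posterior Gamma(26, 36/5)
obs 7: x=1 → posterior Gamma(27, 41/5)

alpha=27, beta=41/5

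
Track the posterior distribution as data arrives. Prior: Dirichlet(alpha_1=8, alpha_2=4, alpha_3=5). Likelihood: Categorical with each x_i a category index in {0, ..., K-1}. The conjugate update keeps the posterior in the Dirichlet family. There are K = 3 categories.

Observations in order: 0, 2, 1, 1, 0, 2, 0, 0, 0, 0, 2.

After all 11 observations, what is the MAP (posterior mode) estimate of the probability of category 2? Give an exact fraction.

obs 1: x=0 → posterior Dirichlet(9, 4, 5)
obs 2: x=2 → posterior Dirichlet(9, 4, 6)
obs 3: x=1 → posterior Dirichlet(9, 5, 6)
obs 4: x=1 → posterior Dirichlet(9, 6, 6)
obs 5: x=0 → posterior Dirichlet(10, 6, 6)
obs 6: x=2 → posterior Dirichlet(10, 6, 7)
obs 7: x=0 → posterior Dirichlet(11, 6, 7)
obs 8: x=0 → posterior Dirichlet(12, 6, 7)
obs 9: x=0 → posterior Dirichlet(13, 6, 7)
obs 10: x=0 → posterior Dirichlet(14, 6, 7)
obs 11: x=2 → posterior Dirichlet(14, 6, 8)

7/25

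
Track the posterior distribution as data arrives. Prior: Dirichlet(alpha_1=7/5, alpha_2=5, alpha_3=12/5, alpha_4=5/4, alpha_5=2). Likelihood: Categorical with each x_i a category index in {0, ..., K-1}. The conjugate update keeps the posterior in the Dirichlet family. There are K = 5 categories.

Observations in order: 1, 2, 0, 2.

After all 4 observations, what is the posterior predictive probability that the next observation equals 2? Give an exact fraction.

88/321

obs 1: x=1 → posterior Dirichlet(7/5, 6, 12/5, 5/4, 2)
obs 2: x=2 → posterior Dirichlet(7/5, 6, 17/5, 5/4, 2)
obs 3: x=0 → posterior Dirichlet(12/5, 6, 17/5, 5/4, 2)
obs 4: x=2 → posterior Dirichlet(12/5, 6, 22/5, 5/4, 2)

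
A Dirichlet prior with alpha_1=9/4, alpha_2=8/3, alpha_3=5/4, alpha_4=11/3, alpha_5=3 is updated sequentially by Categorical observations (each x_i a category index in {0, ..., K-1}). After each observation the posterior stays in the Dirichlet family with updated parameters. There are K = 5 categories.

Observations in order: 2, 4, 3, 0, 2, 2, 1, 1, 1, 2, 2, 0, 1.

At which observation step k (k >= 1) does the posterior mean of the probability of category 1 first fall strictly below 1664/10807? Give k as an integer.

k = 5

obs 1: x=2 → posterior Dirichlet(9/4, 8/3, 9/4, 11/3, 3)
obs 2: x=4 → posterior Dirichlet(9/4, 8/3, 9/4, 11/3, 4)
obs 3: x=3 → posterior Dirichlet(9/4, 8/3, 9/4, 14/3, 4)
obs 4: x=0 → posterior Dirichlet(13/4, 8/3, 9/4, 14/3, 4)
obs 5: x=2 → posterior Dirichlet(13/4, 8/3, 13/4, 14/3, 4)
obs 6: x=2 → posterior Dirichlet(13/4, 8/3, 17/4, 14/3, 4)
obs 7: x=1 → posterior Dirichlet(13/4, 11/3, 17/4, 14/3, 4)
obs 8: x=1 → posterior Dirichlet(13/4, 14/3, 17/4, 14/3, 4)
obs 9: x=1 → posterior Dirichlet(13/4, 17/3, 17/4, 14/3, 4)
obs 10: x=2 → posterior Dirichlet(13/4, 17/3, 21/4, 14/3, 4)
obs 11: x=2 → posterior Dirichlet(13/4, 17/3, 25/4, 14/3, 4)
obs 12: x=0 → posterior Dirichlet(17/4, 17/3, 25/4, 14/3, 4)
obs 13: x=1 → posterior Dirichlet(17/4, 20/3, 25/4, 14/3, 4)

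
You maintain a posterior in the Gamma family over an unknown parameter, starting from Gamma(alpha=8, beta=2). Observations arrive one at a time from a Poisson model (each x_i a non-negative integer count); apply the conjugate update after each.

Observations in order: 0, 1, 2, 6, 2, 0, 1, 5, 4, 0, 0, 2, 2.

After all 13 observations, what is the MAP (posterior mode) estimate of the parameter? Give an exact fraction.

32/15

obs 1: x=0 → posterior Gamma(8, 3)
obs 2: x=1 → posterior Gamma(9, 4)
obs 3: x=2 → posterior Gamma(11, 5)
obs 4: x=6 → posterior Gamma(17, 6)
obs 5: x=2 → posterior Gamma(19, 7)
obs 6: x=0 → posterior Gamma(19, 8)
obs 7: x=1 → posterior Gamma(20, 9)
obs 8: x=5 → posterior Gamma(25, 10)
obs 9: x=4 → posterior Gamma(29, 11)
obs 10: x=0 → posterior Gamma(29, 12)
obs 11: x=0 → posterior Gamma(29, 13)
obs 12: x=2 → posterior Gamma(31, 14)
obs 13: x=2 → posterior Gamma(33, 15)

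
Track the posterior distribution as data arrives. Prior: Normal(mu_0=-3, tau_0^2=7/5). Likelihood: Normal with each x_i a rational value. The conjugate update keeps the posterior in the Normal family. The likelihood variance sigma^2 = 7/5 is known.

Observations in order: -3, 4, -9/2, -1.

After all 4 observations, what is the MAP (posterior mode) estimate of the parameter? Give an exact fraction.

obs 1: x=-3 → posterior Normal(-3, 7/10)
obs 2: x=4 → posterior Normal(-2/3, 7/15)
obs 3: x=-9/2 → posterior Normal(-13/8, 7/20)
obs 4: x=-1 → posterior Normal(-3/2, 7/25)

-3/2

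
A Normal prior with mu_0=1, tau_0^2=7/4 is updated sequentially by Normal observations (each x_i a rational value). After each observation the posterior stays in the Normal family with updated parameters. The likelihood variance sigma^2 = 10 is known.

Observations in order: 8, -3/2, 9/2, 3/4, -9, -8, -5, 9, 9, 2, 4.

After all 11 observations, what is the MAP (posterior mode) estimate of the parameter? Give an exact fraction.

obs 1: x=8 → posterior Normal(96/47, 70/47)
obs 2: x=-3/2 → posterior Normal(19/12, 35/27)
obs 3: x=9/2 → posterior Normal(117/61, 70/61)
obs 4: x=3/4 → posterior Normal(489/272, 35/34)
obs 5: x=-9 → posterior Normal(79/100, 14/15)
obs 6: x=-8 → posterior Normal(13/328, 35/41)
obs 7: x=-5 → posterior Normal(-127/356, 70/89)
obs 8: x=9 → posterior Normal(125/384, 35/48)
obs 9: x=9 → posterior Normal(377/412, 70/103)
obs 10: x=2 → posterior Normal(433/440, 7/11)
obs 11: x=4 → posterior Normal(545/468, 70/117)

545/468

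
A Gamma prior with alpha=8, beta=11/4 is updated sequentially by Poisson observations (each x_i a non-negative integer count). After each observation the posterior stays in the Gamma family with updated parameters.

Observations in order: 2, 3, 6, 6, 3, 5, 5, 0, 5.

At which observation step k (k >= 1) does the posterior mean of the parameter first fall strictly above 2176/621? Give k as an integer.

k = 4

obs 1: x=2 → posterior Gamma(10, 15/4)
obs 2: x=3 → posterior Gamma(13, 19/4)
obs 3: x=6 → posterior Gamma(19, 23/4)
obs 4: x=6 → posterior Gamma(25, 27/4)
obs 5: x=3 → posterior Gamma(28, 31/4)
obs 6: x=5 → posterior Gamma(33, 35/4)
obs 7: x=5 → posterior Gamma(38, 39/4)
obs 8: x=0 → posterior Gamma(38, 43/4)
obs 9: x=5 → posterior Gamma(43, 47/4)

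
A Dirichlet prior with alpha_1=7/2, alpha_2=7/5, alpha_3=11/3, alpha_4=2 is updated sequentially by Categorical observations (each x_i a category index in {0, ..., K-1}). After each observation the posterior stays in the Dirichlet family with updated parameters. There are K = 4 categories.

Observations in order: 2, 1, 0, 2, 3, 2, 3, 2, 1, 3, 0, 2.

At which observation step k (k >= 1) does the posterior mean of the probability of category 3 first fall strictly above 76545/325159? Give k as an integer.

k = 10

obs 1: x=2 → posterior Dirichlet(7/2, 7/5, 14/3, 2)
obs 2: x=1 → posterior Dirichlet(7/2, 12/5, 14/3, 2)
obs 3: x=0 → posterior Dirichlet(9/2, 12/5, 14/3, 2)
obs 4: x=2 → posterior Dirichlet(9/2, 12/5, 17/3, 2)
obs 5: x=3 → posterior Dirichlet(9/2, 12/5, 17/3, 3)
obs 6: x=2 → posterior Dirichlet(9/2, 12/5, 20/3, 3)
obs 7: x=3 → posterior Dirichlet(9/2, 12/5, 20/3, 4)
obs 8: x=2 → posterior Dirichlet(9/2, 12/5, 23/3, 4)
obs 9: x=1 → posterior Dirichlet(9/2, 17/5, 23/3, 4)
obs 10: x=3 → posterior Dirichlet(9/2, 17/5, 23/3, 5)
obs 11: x=0 → posterior Dirichlet(11/2, 17/5, 23/3, 5)
obs 12: x=2 → posterior Dirichlet(11/2, 17/5, 26/3, 5)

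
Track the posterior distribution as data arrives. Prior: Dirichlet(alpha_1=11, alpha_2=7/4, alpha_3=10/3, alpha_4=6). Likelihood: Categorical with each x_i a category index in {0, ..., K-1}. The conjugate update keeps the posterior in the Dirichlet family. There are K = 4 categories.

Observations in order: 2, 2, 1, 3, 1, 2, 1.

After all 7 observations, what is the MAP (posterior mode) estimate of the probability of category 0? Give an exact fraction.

obs 1: x=2 → posterior Dirichlet(11, 7/4, 13/3, 6)
obs 2: x=2 → posterior Dirichlet(11, 7/4, 16/3, 6)
obs 3: x=1 → posterior Dirichlet(11, 11/4, 16/3, 6)
obs 4: x=3 → posterior Dirichlet(11, 11/4, 16/3, 7)
obs 5: x=1 → posterior Dirichlet(11, 15/4, 16/3, 7)
obs 6: x=2 → posterior Dirichlet(11, 15/4, 19/3, 7)
obs 7: x=1 → posterior Dirichlet(11, 19/4, 19/3, 7)

120/301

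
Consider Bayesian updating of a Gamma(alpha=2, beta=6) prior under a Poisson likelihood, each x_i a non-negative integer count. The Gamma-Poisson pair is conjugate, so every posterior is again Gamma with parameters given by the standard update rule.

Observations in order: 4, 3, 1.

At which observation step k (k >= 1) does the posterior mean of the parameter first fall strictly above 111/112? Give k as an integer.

obs 1: x=4 → posterior Gamma(6, 7)
obs 2: x=3 → posterior Gamma(9, 8)
obs 3: x=1 → posterior Gamma(10, 9)

k = 2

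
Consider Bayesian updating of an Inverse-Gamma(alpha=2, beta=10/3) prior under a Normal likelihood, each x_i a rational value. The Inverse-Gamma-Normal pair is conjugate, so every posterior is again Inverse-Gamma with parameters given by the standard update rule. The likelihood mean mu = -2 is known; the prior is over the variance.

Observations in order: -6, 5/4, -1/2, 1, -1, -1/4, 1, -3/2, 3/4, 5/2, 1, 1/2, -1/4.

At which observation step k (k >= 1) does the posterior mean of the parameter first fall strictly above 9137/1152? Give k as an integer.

obs 1: x=-6 → posterior Inverse-Gamma(5/2, 34/3)
obs 2: x=5/4 → posterior Inverse-Gamma(3, 1595/96)
obs 3: x=-1/2 → posterior Inverse-Gamma(7/2, 1703/96)
obs 4: x=1 → posterior Inverse-Gamma(4, 2135/96)
obs 5: x=-1 → posterior Inverse-Gamma(9/2, 2183/96)
obs 6: x=-1/4 → posterior Inverse-Gamma(5, 1165/48)
obs 7: x=1 → posterior Inverse-Gamma(11/2, 1381/48)
obs 8: x=-3/2 → posterior Inverse-Gamma(6, 1387/48)
obs 9: x=3/4 → posterior Inverse-Gamma(13/2, 3137/96)
obs 10: x=5/2 → posterior Inverse-Gamma(7, 4109/96)
obs 11: x=1 → posterior Inverse-Gamma(15/2, 4541/96)
obs 12: x=1/2 → posterior Inverse-Gamma(8, 4841/96)
obs 13: x=-1/4 → posterior Inverse-Gamma(17/2, 1247/24)

k = 2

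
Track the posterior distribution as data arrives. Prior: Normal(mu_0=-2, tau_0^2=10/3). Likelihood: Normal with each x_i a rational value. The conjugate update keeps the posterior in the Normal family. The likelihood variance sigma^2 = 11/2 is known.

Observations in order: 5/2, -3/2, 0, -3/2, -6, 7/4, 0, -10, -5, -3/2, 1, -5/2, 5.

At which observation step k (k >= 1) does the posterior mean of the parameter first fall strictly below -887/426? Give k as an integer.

obs 1: x=5/2 → posterior Normal(-16/53, 110/53)
obs 2: x=-3/2 → posterior Normal(-46/73, 110/73)
obs 3: x=0 → posterior Normal(-46/93, 110/93)
obs 4: x=-3/2 → posterior Normal(-76/113, 110/113)
obs 5: x=-6 → posterior Normal(-28/19, 110/133)
obs 6: x=7/4 → posterior Normal(-161/153, 110/153)
obs 7: x=0 → posterior Normal(-161/173, 110/173)
obs 8: x=-10 → posterior Normal(-361/193, 110/193)
obs 9: x=-5 → posterior Normal(-461/213, 110/213)
obs 10: x=-3/2 → posterior Normal(-491/233, 110/233)
obs 11: x=1 → posterior Normal(-471/253, 10/23)
obs 12: x=-5/2 → posterior Normal(-521/273, 110/273)
obs 13: x=5 → posterior Normal(-421/293, 110/293)

k = 9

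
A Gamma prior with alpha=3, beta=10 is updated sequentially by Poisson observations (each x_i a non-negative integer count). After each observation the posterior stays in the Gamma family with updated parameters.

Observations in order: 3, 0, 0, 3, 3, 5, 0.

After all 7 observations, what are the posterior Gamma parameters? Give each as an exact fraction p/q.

obs 1: x=3 → posterior Gamma(6, 11)
obs 2: x=0 → posterior Gamma(6, 12)
obs 3: x=0 → posterior Gamma(6, 13)
obs 4: x=3 → posterior Gamma(9, 14)
obs 5: x=3 → posterior Gamma(12, 15)
obs 6: x=5 → posterior Gamma(17, 16)
obs 7: x=0 → posterior Gamma(17, 17)

alpha=17, beta=17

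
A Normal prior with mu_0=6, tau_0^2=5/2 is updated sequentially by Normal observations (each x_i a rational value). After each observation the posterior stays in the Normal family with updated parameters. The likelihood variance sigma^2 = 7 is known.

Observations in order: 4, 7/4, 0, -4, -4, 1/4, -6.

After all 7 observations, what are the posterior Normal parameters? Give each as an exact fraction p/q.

mu_0=44/49, tau_0^2=5/7

obs 1: x=4 → posterior Normal(104/19, 35/19)
obs 2: x=7/4 → posterior Normal(451/96, 35/24)
obs 3: x=0 → posterior Normal(451/116, 35/29)
obs 4: x=-4 → posterior Normal(371/136, 35/34)
obs 5: x=-4 → posterior Normal(97/52, 35/39)
obs 6: x=1/4 → posterior Normal(37/22, 35/44)
obs 7: x=-6 → posterior Normal(44/49, 5/7)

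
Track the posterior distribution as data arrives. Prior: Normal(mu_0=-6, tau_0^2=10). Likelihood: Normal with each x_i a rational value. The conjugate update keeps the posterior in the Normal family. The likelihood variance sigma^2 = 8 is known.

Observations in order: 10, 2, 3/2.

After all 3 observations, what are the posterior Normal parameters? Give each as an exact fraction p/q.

obs 1: x=10 → posterior Normal(26/9, 40/9)
obs 2: x=2 → posterior Normal(18/7, 20/7)
obs 3: x=3/2 → posterior Normal(87/38, 40/19)

mu_0=87/38, tau_0^2=40/19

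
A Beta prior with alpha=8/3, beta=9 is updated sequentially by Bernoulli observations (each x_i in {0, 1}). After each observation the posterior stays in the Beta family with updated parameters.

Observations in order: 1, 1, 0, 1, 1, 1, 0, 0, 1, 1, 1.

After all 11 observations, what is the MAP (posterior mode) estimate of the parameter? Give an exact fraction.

29/62

obs 1: x=1 → posterior Beta(11/3, 9)
obs 2: x=1 → posterior Beta(14/3, 9)
obs 3: x=0 → posterior Beta(14/3, 10)
obs 4: x=1 → posterior Beta(17/3, 10)
obs 5: x=1 → posterior Beta(20/3, 10)
obs 6: x=1 → posterior Beta(23/3, 10)
obs 7: x=0 → posterior Beta(23/3, 11)
obs 8: x=0 → posterior Beta(23/3, 12)
obs 9: x=1 → posterior Beta(26/3, 12)
obs 10: x=1 → posterior Beta(29/3, 12)
obs 11: x=1 → posterior Beta(32/3, 12)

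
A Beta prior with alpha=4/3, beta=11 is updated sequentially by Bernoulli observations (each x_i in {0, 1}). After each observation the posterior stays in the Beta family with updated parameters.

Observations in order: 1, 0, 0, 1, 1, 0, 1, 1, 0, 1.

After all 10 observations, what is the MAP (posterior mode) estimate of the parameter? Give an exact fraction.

obs 1: x=1 → posterior Beta(7/3, 11)
obs 2: x=0 → posterior Beta(7/3, 12)
obs 3: x=0 → posterior Beta(7/3, 13)
obs 4: x=1 → posterior Beta(10/3, 13)
obs 5: x=1 → posterior Beta(13/3, 13)
obs 6: x=0 → posterior Beta(13/3, 14)
obs 7: x=1 → posterior Beta(16/3, 14)
obs 8: x=1 → posterior Beta(19/3, 14)
obs 9: x=0 → posterior Beta(19/3, 15)
obs 10: x=1 → posterior Beta(22/3, 15)

19/61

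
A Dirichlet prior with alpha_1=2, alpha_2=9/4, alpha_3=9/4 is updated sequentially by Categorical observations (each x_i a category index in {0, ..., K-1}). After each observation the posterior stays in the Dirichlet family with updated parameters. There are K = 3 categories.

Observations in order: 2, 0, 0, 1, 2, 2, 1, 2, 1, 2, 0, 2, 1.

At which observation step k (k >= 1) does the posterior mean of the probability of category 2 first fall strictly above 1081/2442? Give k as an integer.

k = 12

obs 1: x=2 → posterior Dirichlet(2, 9/4, 13/4)
obs 2: x=0 → posterior Dirichlet(3, 9/4, 13/4)
obs 3: x=0 → posterior Dirichlet(4, 9/4, 13/4)
obs 4: x=1 → posterior Dirichlet(4, 13/4, 13/4)
obs 5: x=2 → posterior Dirichlet(4, 13/4, 17/4)
obs 6: x=2 → posterior Dirichlet(4, 13/4, 21/4)
obs 7: x=1 → posterior Dirichlet(4, 17/4, 21/4)
obs 8: x=2 → posterior Dirichlet(4, 17/4, 25/4)
obs 9: x=1 → posterior Dirichlet(4, 21/4, 25/4)
obs 10: x=2 → posterior Dirichlet(4, 21/4, 29/4)
obs 11: x=0 → posterior Dirichlet(5, 21/4, 29/4)
obs 12: x=2 → posterior Dirichlet(5, 21/4, 33/4)
obs 13: x=1 → posterior Dirichlet(5, 25/4, 33/4)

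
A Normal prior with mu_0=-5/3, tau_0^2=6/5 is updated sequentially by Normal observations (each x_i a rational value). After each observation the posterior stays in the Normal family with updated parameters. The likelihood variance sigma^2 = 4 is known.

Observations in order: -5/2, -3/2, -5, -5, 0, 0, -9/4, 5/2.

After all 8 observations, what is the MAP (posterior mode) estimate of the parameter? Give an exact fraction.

-695/408

obs 1: x=-5/2 → posterior Normal(-145/78, 12/13)
obs 2: x=-3/2 → posterior Normal(-43/24, 3/4)
obs 3: x=-5 → posterior Normal(-131/57, 12/19)
obs 4: x=-5 → posterior Normal(-8/3, 6/11)
obs 5: x=0 → posterior Normal(-176/75, 12/25)
obs 6: x=0 → posterior Normal(-44/21, 3/7)
obs 7: x=-9/4 → posterior Normal(-785/372, 12/31)
obs 8: x=5/2 → posterior Normal(-695/408, 6/17)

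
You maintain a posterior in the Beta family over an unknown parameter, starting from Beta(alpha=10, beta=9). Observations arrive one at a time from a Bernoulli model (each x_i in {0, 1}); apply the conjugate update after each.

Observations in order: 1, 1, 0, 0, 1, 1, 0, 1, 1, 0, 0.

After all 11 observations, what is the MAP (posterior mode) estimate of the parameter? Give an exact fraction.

15/28

obs 1: x=1 → posterior Beta(11, 9)
obs 2: x=1 → posterior Beta(12, 9)
obs 3: x=0 → posterior Beta(12, 10)
obs 4: x=0 → posterior Beta(12, 11)
obs 5: x=1 → posterior Beta(13, 11)
obs 6: x=1 → posterior Beta(14, 11)
obs 7: x=0 → posterior Beta(14, 12)
obs 8: x=1 → posterior Beta(15, 12)
obs 9: x=1 → posterior Beta(16, 12)
obs 10: x=0 → posterior Beta(16, 13)
obs 11: x=0 → posterior Beta(16, 14)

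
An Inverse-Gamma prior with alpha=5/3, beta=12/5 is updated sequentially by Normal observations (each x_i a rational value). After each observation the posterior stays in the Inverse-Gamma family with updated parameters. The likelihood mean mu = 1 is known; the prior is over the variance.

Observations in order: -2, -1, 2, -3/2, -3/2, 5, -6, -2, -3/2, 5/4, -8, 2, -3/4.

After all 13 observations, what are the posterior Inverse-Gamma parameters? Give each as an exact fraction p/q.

alpha=49/6, beta=7867/80

obs 1: x=-2 → posterior Inverse-Gamma(13/6, 69/10)
obs 2: x=-1 → posterior Inverse-Gamma(8/3, 89/10)
obs 3: x=2 → posterior Inverse-Gamma(19/6, 47/5)
obs 4: x=-3/2 → posterior Inverse-Gamma(11/3, 501/40)
obs 5: x=-3/2 → posterior Inverse-Gamma(25/6, 313/20)
obs 6: x=5 → posterior Inverse-Gamma(14/3, 473/20)
obs 7: x=-6 → posterior Inverse-Gamma(31/6, 963/20)
obs 8: x=-2 → posterior Inverse-Gamma(17/3, 1053/20)
obs 9: x=-3/2 → posterior Inverse-Gamma(37/6, 2231/40)
obs 10: x=5/4 → posterior Inverse-Gamma(20/3, 8929/160)
obs 11: x=-8 → posterior Inverse-Gamma(43/6, 15409/160)
obs 12: x=2 → posterior Inverse-Gamma(23/3, 15489/160)
obs 13: x=-3/4 → posterior Inverse-Gamma(49/6, 7867/80)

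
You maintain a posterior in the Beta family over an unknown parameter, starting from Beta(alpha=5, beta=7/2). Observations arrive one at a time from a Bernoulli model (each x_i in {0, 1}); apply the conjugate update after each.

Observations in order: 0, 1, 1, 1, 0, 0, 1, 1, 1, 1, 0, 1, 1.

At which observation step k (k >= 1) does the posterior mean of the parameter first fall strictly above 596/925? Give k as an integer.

k = 10

obs 1: x=0 → posterior Beta(5, 9/2)
obs 2: x=1 → posterior Beta(6, 9/2)
obs 3: x=1 → posterior Beta(7, 9/2)
obs 4: x=1 → posterior Beta(8, 9/2)
obs 5: x=0 → posterior Beta(8, 11/2)
obs 6: x=0 → posterior Beta(8, 13/2)
obs 7: x=1 → posterior Beta(9, 13/2)
obs 8: x=1 → posterior Beta(10, 13/2)
obs 9: x=1 → posterior Beta(11, 13/2)
obs 10: x=1 → posterior Beta(12, 13/2)
obs 11: x=0 → posterior Beta(12, 15/2)
obs 12: x=1 → posterior Beta(13, 15/2)
obs 13: x=1 → posterior Beta(14, 15/2)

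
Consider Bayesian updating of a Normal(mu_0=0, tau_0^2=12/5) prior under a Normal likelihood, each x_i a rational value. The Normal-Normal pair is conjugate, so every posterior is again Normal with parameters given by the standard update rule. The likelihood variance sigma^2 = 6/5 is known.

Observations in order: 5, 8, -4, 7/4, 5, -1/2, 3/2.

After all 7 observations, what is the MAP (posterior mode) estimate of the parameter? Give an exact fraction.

67/30

obs 1: x=5 → posterior Normal(10/3, 4/5)
obs 2: x=8 → posterior Normal(26/5, 12/25)
obs 3: x=-4 → posterior Normal(18/7, 12/35)
obs 4: x=7/4 → posterior Normal(43/18, 4/15)
obs 5: x=5 → posterior Normal(63/22, 12/55)
obs 6: x=-1/2 → posterior Normal(61/26, 12/65)
obs 7: x=3/2 → posterior Normal(67/30, 4/25)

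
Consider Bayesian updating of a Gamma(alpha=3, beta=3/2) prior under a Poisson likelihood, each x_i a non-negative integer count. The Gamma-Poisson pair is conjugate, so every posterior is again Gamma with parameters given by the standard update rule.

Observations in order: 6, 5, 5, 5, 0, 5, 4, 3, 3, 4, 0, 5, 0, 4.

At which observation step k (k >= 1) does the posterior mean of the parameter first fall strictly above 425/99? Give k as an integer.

obs 1: x=6 → posterior Gamma(9, 5/2)
obs 2: x=5 → posterior Gamma(14, 7/2)
obs 3: x=5 → posterior Gamma(19, 9/2)
obs 4: x=5 → posterior Gamma(24, 11/2)
obs 5: x=0 → posterior Gamma(24, 13/2)
obs 6: x=5 → posterior Gamma(29, 15/2)
obs 7: x=4 → posterior Gamma(33, 17/2)
obs 8: x=3 → posterior Gamma(36, 19/2)
obs 9: x=3 → posterior Gamma(39, 21/2)
obs 10: x=4 → posterior Gamma(43, 23/2)
obs 11: x=0 → posterior Gamma(43, 25/2)
obs 12: x=5 → posterior Gamma(48, 27/2)
obs 13: x=0 → posterior Gamma(48, 29/2)
obs 14: x=4 → posterior Gamma(52, 31/2)

k = 4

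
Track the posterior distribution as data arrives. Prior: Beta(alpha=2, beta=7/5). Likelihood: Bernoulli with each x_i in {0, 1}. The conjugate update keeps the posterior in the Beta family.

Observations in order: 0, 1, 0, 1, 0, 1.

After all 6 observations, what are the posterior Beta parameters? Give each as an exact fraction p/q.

alpha=5, beta=22/5

obs 1: x=0 → posterior Beta(2, 12/5)
obs 2: x=1 → posterior Beta(3, 12/5)
obs 3: x=0 → posterior Beta(3, 17/5)
obs 4: x=1 → posterior Beta(4, 17/5)
obs 5: x=0 → posterior Beta(4, 22/5)
obs 6: x=1 → posterior Beta(5, 22/5)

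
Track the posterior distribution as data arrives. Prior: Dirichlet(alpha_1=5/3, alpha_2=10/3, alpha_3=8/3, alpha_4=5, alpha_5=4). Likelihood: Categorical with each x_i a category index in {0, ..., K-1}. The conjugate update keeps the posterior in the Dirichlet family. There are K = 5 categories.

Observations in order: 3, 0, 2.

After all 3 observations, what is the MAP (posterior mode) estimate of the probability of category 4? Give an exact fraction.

obs 1: x=3 → posterior Dirichlet(5/3, 10/3, 8/3, 6, 4)
obs 2: x=0 → posterior Dirichlet(8/3, 10/3, 8/3, 6, 4)
obs 3: x=2 → posterior Dirichlet(8/3, 10/3, 11/3, 6, 4)

9/44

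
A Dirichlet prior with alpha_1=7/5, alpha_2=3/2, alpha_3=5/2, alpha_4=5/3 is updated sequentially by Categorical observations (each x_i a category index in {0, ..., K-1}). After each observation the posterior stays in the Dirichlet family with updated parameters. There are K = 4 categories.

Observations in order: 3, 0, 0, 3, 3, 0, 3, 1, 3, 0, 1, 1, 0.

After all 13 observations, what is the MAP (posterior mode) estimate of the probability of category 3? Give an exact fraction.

85/241

obs 1: x=3 → posterior Dirichlet(7/5, 3/2, 5/2, 8/3)
obs 2: x=0 → posterior Dirichlet(12/5, 3/2, 5/2, 8/3)
obs 3: x=0 → posterior Dirichlet(17/5, 3/2, 5/2, 8/3)
obs 4: x=3 → posterior Dirichlet(17/5, 3/2, 5/2, 11/3)
obs 5: x=3 → posterior Dirichlet(17/5, 3/2, 5/2, 14/3)
obs 6: x=0 → posterior Dirichlet(22/5, 3/2, 5/2, 14/3)
obs 7: x=3 → posterior Dirichlet(22/5, 3/2, 5/2, 17/3)
obs 8: x=1 → posterior Dirichlet(22/5, 5/2, 5/2, 17/3)
obs 9: x=3 → posterior Dirichlet(22/5, 5/2, 5/2, 20/3)
obs 10: x=0 → posterior Dirichlet(27/5, 5/2, 5/2, 20/3)
obs 11: x=1 → posterior Dirichlet(27/5, 7/2, 5/2, 20/3)
obs 12: x=1 → posterior Dirichlet(27/5, 9/2, 5/2, 20/3)
obs 13: x=0 → posterior Dirichlet(32/5, 9/2, 5/2, 20/3)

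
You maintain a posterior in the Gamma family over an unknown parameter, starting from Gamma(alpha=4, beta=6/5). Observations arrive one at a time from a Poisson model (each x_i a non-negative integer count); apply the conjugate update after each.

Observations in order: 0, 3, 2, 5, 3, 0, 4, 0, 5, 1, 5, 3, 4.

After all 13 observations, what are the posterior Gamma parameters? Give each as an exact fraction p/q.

alpha=39, beta=71/5

obs 1: x=0 → posterior Gamma(4, 11/5)
obs 2: x=3 → posterior Gamma(7, 16/5)
obs 3: x=2 → posterior Gamma(9, 21/5)
obs 4: x=5 → posterior Gamma(14, 26/5)
obs 5: x=3 → posterior Gamma(17, 31/5)
obs 6: x=0 → posterior Gamma(17, 36/5)
obs 7: x=4 → posterior Gamma(21, 41/5)
obs 8: x=0 → posterior Gamma(21, 46/5)
obs 9: x=5 → posterior Gamma(26, 51/5)
obs 10: x=1 → posterior Gamma(27, 56/5)
obs 11: x=5 → posterior Gamma(32, 61/5)
obs 12: x=3 → posterior Gamma(35, 66/5)
obs 13: x=4 → posterior Gamma(39, 71/5)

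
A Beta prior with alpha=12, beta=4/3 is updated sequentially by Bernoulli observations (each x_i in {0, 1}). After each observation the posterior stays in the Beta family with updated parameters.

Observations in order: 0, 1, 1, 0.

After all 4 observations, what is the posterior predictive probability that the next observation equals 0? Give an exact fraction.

obs 1: x=0 → posterior Beta(12, 7/3)
obs 2: x=1 → posterior Beta(13, 7/3)
obs 3: x=1 → posterior Beta(14, 7/3)
obs 4: x=0 → posterior Beta(14, 10/3)

5/26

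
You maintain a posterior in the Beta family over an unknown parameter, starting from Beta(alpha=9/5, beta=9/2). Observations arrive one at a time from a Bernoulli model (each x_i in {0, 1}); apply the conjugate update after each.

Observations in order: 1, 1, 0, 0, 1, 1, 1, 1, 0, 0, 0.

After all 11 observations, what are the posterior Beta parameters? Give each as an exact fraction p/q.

obs 1: x=1 → posterior Beta(14/5, 9/2)
obs 2: x=1 → posterior Beta(19/5, 9/2)
obs 3: x=0 → posterior Beta(19/5, 11/2)
obs 4: x=0 → posterior Beta(19/5, 13/2)
obs 5: x=1 → posterior Beta(24/5, 13/2)
obs 6: x=1 → posterior Beta(29/5, 13/2)
obs 7: x=1 → posterior Beta(34/5, 13/2)
obs 8: x=1 → posterior Beta(39/5, 13/2)
obs 9: x=0 → posterior Beta(39/5, 15/2)
obs 10: x=0 → posterior Beta(39/5, 17/2)
obs 11: x=0 → posterior Beta(39/5, 19/2)

alpha=39/5, beta=19/2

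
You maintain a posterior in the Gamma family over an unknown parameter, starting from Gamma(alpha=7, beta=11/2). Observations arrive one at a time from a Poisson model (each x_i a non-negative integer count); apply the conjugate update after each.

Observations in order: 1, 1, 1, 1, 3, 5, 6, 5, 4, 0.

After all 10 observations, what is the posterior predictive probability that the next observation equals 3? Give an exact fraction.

obs 1: x=1 → posterior Gamma(8, 13/2)
obs 2: x=1 → posterior Gamma(9, 15/2)
obs 3: x=1 → posterior Gamma(10, 17/2)
obs 4: x=1 → posterior Gamma(11, 19/2)
obs 5: x=3 → posterior Gamma(14, 21/2)
obs 6: x=5 → posterior Gamma(19, 23/2)
obs 7: x=6 → posterior Gamma(25, 25/2)
obs 8: x=5 → posterior Gamma(30, 27/2)
obs 9: x=4 → posterior Gamma(34, 29/2)
obs 10: x=0 → posterior Gamma(34, 31/2)

9681987874700277563314142449754563113885138132581855840/51038102616972548632195093945382433550448763950600452491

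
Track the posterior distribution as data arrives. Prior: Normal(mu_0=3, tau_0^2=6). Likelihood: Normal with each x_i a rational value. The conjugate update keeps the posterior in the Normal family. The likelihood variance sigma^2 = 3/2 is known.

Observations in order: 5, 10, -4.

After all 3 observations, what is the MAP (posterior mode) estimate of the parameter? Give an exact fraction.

obs 1: x=5 → posterior Normal(23/5, 6/5)
obs 2: x=10 → posterior Normal(7, 2/3)
obs 3: x=-4 → posterior Normal(47/13, 6/13)

47/13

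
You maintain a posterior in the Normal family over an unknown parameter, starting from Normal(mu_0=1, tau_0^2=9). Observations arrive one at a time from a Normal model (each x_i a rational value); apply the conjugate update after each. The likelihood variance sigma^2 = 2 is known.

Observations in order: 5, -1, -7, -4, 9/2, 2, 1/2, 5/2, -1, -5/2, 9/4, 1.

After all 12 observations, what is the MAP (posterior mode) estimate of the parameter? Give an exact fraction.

obs 1: x=5 → posterior Normal(47/11, 18/11)
obs 2: x=-1 → posterior Normal(19/10, 9/10)
obs 3: x=-7 → posterior Normal(-25/29, 18/29)
obs 4: x=-4 → posterior Normal(-61/38, 9/19)
obs 5: x=9/2 → posterior Normal(-41/94, 18/47)
obs 6: x=2 → posterior Normal(-5/112, 9/28)
obs 7: x=1/2 → posterior Normal(2/65, 18/65)
obs 8: x=5/2 → posterior Normal(49/148, 9/37)
obs 9: x=-1 → posterior Normal(31/166, 18/83)
obs 10: x=-5/2 → posterior Normal(-7/92, 9/46)
obs 11: x=9/4 → posterior Normal(53/404, 18/101)
obs 12: x=1 → posterior Normal(89/440, 9/55)

89/440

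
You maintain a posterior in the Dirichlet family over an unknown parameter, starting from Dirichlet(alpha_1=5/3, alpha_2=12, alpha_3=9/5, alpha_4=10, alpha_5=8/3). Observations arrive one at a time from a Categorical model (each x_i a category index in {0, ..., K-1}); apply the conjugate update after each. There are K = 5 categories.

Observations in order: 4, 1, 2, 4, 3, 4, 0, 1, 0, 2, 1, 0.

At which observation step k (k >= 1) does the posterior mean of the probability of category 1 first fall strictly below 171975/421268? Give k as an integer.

k = 4

obs 1: x=4 → posterior Dirichlet(5/3, 12, 9/5, 10, 11/3)
obs 2: x=1 → posterior Dirichlet(5/3, 13, 9/5, 10, 11/3)
obs 3: x=2 → posterior Dirichlet(5/3, 13, 14/5, 10, 11/3)
obs 4: x=4 → posterior Dirichlet(5/3, 13, 14/5, 10, 14/3)
obs 5: x=3 → posterior Dirichlet(5/3, 13, 14/5, 11, 14/3)
obs 6: x=4 → posterior Dirichlet(5/3, 13, 14/5, 11, 17/3)
obs 7: x=0 → posterior Dirichlet(8/3, 13, 14/5, 11, 17/3)
obs 8: x=1 → posterior Dirichlet(8/3, 14, 14/5, 11, 17/3)
obs 9: x=0 → posterior Dirichlet(11/3, 14, 14/5, 11, 17/3)
obs 10: x=2 → posterior Dirichlet(11/3, 14, 19/5, 11, 17/3)
obs 11: x=1 → posterior Dirichlet(11/3, 15, 19/5, 11, 17/3)
obs 12: x=0 → posterior Dirichlet(14/3, 15, 19/5, 11, 17/3)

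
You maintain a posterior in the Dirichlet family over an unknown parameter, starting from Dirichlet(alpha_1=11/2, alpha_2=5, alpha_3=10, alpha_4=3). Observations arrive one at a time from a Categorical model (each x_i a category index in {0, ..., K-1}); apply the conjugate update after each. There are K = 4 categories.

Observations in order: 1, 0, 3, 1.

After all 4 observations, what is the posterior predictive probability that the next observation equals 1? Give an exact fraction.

14/55

obs 1: x=1 → posterior Dirichlet(11/2, 6, 10, 3)
obs 2: x=0 → posterior Dirichlet(13/2, 6, 10, 3)
obs 3: x=3 → posterior Dirichlet(13/2, 6, 10, 4)
obs 4: x=1 → posterior Dirichlet(13/2, 7, 10, 4)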